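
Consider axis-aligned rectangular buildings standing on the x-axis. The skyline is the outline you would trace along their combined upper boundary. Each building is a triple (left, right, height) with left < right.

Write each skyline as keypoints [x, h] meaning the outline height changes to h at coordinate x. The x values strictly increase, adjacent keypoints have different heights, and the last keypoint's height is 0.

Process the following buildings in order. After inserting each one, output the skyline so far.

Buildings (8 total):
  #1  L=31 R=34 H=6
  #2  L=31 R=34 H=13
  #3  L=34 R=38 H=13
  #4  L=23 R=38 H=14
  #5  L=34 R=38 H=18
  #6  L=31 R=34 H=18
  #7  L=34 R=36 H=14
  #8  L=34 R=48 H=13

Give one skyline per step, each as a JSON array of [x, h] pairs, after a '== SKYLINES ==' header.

== SKYLINES ==
[[31,6],[34,0]]
[[31,13],[34,0]]
[[31,13],[38,0]]
[[23,14],[38,0]]
[[23,14],[34,18],[38,0]]
[[23,14],[31,18],[38,0]]
[[23,14],[31,18],[38,0]]
[[23,14],[31,18],[38,13],[48,0]]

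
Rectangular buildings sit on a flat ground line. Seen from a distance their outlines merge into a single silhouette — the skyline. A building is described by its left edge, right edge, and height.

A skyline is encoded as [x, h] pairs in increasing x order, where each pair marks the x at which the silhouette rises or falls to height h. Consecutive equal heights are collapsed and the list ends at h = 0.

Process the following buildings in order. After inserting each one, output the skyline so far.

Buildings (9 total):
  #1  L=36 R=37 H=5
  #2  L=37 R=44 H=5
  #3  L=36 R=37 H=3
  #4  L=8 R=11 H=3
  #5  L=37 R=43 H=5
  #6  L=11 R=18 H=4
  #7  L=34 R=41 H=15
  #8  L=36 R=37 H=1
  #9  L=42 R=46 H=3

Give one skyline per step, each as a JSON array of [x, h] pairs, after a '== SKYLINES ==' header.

== SKYLINES ==
[[36,5],[37,0]]
[[36,5],[44,0]]
[[36,5],[44,0]]
[[8,3],[11,0],[36,5],[44,0]]
[[8,3],[11,0],[36,5],[44,0]]
[[8,3],[11,4],[18,0],[36,5],[44,0]]
[[8,3],[11,4],[18,0],[34,15],[41,5],[44,0]]
[[8,3],[11,4],[18,0],[34,15],[41,5],[44,0]]
[[8,3],[11,4],[18,0],[34,15],[41,5],[44,3],[46,0]]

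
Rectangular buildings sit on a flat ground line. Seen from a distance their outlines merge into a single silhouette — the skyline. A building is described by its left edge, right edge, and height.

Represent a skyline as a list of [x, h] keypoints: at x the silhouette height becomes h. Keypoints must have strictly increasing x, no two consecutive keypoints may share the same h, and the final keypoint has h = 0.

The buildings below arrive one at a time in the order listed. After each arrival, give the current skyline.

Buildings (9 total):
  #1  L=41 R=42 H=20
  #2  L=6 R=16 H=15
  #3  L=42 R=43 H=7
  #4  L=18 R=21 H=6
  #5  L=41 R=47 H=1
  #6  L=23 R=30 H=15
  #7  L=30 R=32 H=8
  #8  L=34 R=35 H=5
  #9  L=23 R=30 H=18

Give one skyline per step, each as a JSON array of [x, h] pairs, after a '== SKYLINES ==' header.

== SKYLINES ==
[[41,20],[42,0]]
[[6,15],[16,0],[41,20],[42,0]]
[[6,15],[16,0],[41,20],[42,7],[43,0]]
[[6,15],[16,0],[18,6],[21,0],[41,20],[42,7],[43,0]]
[[6,15],[16,0],[18,6],[21,0],[41,20],[42,7],[43,1],[47,0]]
[[6,15],[16,0],[18,6],[21,0],[23,15],[30,0],[41,20],[42,7],[43,1],[47,0]]
[[6,15],[16,0],[18,6],[21,0],[23,15],[30,8],[32,0],[41,20],[42,7],[43,1],[47,0]]
[[6,15],[16,0],[18,6],[21,0],[23,15],[30,8],[32,0],[34,5],[35,0],[41,20],[42,7],[43,1],[47,0]]
[[6,15],[16,0],[18,6],[21,0],[23,18],[30,8],[32,0],[34,5],[35,0],[41,20],[42,7],[43,1],[47,0]]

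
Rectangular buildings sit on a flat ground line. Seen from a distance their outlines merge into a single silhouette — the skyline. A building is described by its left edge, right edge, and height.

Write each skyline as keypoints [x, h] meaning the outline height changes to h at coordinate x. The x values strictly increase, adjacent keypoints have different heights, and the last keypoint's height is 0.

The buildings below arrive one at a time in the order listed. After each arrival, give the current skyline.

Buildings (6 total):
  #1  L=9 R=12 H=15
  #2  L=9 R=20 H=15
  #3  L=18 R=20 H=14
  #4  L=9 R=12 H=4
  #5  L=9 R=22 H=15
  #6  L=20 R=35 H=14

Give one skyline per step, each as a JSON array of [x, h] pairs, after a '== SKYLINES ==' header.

== SKYLINES ==
[[9,15],[12,0]]
[[9,15],[20,0]]
[[9,15],[20,0]]
[[9,15],[20,0]]
[[9,15],[22,0]]
[[9,15],[22,14],[35,0]]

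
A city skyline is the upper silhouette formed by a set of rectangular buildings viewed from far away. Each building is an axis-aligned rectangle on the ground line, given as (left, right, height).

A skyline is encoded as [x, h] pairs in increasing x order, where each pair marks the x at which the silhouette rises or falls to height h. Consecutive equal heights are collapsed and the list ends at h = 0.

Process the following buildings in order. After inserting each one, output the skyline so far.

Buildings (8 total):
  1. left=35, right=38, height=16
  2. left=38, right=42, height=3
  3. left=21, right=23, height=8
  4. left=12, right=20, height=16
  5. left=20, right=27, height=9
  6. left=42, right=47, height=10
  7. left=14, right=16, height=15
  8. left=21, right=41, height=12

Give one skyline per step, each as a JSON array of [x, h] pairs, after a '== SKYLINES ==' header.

== SKYLINES ==
[[35,16],[38,0]]
[[35,16],[38,3],[42,0]]
[[21,8],[23,0],[35,16],[38,3],[42,0]]
[[12,16],[20,0],[21,8],[23,0],[35,16],[38,3],[42,0]]
[[12,16],[20,9],[27,0],[35,16],[38,3],[42,0]]
[[12,16],[20,9],[27,0],[35,16],[38,3],[42,10],[47,0]]
[[12,16],[20,9],[27,0],[35,16],[38,3],[42,10],[47,0]]
[[12,16],[20,9],[21,12],[35,16],[38,12],[41,3],[42,10],[47,0]]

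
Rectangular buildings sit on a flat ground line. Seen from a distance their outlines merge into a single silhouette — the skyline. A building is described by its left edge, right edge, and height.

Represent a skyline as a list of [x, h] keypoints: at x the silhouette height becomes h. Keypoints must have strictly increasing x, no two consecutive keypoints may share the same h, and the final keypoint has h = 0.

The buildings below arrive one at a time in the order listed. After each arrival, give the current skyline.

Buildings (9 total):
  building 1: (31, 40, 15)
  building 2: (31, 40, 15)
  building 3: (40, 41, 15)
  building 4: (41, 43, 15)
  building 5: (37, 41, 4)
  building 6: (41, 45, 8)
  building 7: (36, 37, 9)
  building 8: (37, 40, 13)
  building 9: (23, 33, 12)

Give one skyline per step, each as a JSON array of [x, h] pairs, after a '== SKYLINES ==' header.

== SKYLINES ==
[[31,15],[40,0]]
[[31,15],[40,0]]
[[31,15],[41,0]]
[[31,15],[43,0]]
[[31,15],[43,0]]
[[31,15],[43,8],[45,0]]
[[31,15],[43,8],[45,0]]
[[31,15],[43,8],[45,0]]
[[23,12],[31,15],[43,8],[45,0]]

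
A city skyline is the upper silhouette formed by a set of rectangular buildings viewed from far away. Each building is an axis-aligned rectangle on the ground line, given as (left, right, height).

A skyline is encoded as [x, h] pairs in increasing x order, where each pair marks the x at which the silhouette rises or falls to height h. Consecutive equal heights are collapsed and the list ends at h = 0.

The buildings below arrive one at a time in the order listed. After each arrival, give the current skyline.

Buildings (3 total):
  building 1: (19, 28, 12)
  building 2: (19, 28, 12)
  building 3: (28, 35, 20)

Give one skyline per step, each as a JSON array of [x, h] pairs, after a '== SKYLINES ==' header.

== SKYLINES ==
[[19,12],[28,0]]
[[19,12],[28,0]]
[[19,12],[28,20],[35,0]]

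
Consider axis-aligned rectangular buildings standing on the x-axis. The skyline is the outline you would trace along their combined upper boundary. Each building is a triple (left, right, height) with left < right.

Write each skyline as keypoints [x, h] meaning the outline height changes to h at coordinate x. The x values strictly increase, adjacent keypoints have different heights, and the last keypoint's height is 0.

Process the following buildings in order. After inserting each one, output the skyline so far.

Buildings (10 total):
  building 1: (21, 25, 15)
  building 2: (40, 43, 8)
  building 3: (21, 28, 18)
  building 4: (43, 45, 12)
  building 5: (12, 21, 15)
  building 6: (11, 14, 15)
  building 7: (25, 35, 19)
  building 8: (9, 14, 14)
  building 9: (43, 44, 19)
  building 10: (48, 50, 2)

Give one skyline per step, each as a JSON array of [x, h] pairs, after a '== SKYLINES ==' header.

== SKYLINES ==
[[21,15],[25,0]]
[[21,15],[25,0],[40,8],[43,0]]
[[21,18],[28,0],[40,8],[43,0]]
[[21,18],[28,0],[40,8],[43,12],[45,0]]
[[12,15],[21,18],[28,0],[40,8],[43,12],[45,0]]
[[11,15],[21,18],[28,0],[40,8],[43,12],[45,0]]
[[11,15],[21,18],[25,19],[35,0],[40,8],[43,12],[45,0]]
[[9,14],[11,15],[21,18],[25,19],[35,0],[40,8],[43,12],[45,0]]
[[9,14],[11,15],[21,18],[25,19],[35,0],[40,8],[43,19],[44,12],[45,0]]
[[9,14],[11,15],[21,18],[25,19],[35,0],[40,8],[43,19],[44,12],[45,0],[48,2],[50,0]]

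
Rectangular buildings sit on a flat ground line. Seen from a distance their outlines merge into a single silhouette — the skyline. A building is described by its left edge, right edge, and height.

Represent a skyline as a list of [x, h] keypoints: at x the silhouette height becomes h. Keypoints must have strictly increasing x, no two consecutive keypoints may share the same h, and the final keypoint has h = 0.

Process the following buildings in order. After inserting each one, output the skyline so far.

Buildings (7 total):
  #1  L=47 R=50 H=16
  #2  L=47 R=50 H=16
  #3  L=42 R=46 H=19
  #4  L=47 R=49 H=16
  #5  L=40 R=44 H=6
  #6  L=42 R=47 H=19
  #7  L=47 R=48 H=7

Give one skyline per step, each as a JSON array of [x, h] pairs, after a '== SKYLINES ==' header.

== SKYLINES ==
[[47,16],[50,0]]
[[47,16],[50,0]]
[[42,19],[46,0],[47,16],[50,0]]
[[42,19],[46,0],[47,16],[50,0]]
[[40,6],[42,19],[46,0],[47,16],[50,0]]
[[40,6],[42,19],[47,16],[50,0]]
[[40,6],[42,19],[47,16],[50,0]]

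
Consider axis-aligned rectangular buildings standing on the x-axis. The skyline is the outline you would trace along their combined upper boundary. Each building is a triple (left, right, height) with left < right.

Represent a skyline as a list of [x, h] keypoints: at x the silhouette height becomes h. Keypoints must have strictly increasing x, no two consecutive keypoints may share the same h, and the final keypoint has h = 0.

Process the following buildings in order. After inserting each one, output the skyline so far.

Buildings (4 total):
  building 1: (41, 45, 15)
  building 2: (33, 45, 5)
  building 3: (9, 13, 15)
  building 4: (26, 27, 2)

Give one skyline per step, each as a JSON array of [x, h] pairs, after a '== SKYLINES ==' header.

== SKYLINES ==
[[41,15],[45,0]]
[[33,5],[41,15],[45,0]]
[[9,15],[13,0],[33,5],[41,15],[45,0]]
[[9,15],[13,0],[26,2],[27,0],[33,5],[41,15],[45,0]]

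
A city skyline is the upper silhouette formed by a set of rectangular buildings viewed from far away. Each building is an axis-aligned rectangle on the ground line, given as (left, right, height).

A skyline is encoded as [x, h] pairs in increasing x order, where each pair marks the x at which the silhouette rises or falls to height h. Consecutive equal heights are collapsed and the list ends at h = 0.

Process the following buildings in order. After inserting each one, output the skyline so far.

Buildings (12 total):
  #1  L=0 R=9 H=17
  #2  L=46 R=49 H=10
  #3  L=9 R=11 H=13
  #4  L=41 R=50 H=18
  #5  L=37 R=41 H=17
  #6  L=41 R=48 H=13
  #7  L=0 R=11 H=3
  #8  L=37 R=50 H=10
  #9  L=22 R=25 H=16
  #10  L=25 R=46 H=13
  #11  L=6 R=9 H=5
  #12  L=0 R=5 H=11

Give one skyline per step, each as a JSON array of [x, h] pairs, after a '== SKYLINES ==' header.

== SKYLINES ==
[[0,17],[9,0]]
[[0,17],[9,0],[46,10],[49,0]]
[[0,17],[9,13],[11,0],[46,10],[49,0]]
[[0,17],[9,13],[11,0],[41,18],[50,0]]
[[0,17],[9,13],[11,0],[37,17],[41,18],[50,0]]
[[0,17],[9,13],[11,0],[37,17],[41,18],[50,0]]
[[0,17],[9,13],[11,0],[37,17],[41,18],[50,0]]
[[0,17],[9,13],[11,0],[37,17],[41,18],[50,0]]
[[0,17],[9,13],[11,0],[22,16],[25,0],[37,17],[41,18],[50,0]]
[[0,17],[9,13],[11,0],[22,16],[25,13],[37,17],[41,18],[50,0]]
[[0,17],[9,13],[11,0],[22,16],[25,13],[37,17],[41,18],[50,0]]
[[0,17],[9,13],[11,0],[22,16],[25,13],[37,17],[41,18],[50,0]]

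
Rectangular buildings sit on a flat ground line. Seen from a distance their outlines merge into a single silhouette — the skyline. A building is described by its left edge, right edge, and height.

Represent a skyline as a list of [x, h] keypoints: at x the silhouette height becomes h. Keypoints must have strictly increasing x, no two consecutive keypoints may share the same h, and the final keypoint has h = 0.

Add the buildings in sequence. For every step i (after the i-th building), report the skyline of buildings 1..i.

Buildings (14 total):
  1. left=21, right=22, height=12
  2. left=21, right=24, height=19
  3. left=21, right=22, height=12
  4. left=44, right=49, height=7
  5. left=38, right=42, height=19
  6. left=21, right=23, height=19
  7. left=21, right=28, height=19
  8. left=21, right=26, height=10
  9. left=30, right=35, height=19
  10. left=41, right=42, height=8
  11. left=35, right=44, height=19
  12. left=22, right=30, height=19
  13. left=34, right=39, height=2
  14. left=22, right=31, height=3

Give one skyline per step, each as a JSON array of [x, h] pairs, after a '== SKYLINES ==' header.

== SKYLINES ==
[[21,12],[22,0]]
[[21,19],[24,0]]
[[21,19],[24,0]]
[[21,19],[24,0],[44,7],[49,0]]
[[21,19],[24,0],[38,19],[42,0],[44,7],[49,0]]
[[21,19],[24,0],[38,19],[42,0],[44,7],[49,0]]
[[21,19],[28,0],[38,19],[42,0],[44,7],[49,0]]
[[21,19],[28,0],[38,19],[42,0],[44,7],[49,0]]
[[21,19],[28,0],[30,19],[35,0],[38,19],[42,0],[44,7],[49,0]]
[[21,19],[28,0],[30,19],[35,0],[38,19],[42,0],[44,7],[49,0]]
[[21,19],[28,0],[30,19],[44,7],[49,0]]
[[21,19],[44,7],[49,0]]
[[21,19],[44,7],[49,0]]
[[21,19],[44,7],[49,0]]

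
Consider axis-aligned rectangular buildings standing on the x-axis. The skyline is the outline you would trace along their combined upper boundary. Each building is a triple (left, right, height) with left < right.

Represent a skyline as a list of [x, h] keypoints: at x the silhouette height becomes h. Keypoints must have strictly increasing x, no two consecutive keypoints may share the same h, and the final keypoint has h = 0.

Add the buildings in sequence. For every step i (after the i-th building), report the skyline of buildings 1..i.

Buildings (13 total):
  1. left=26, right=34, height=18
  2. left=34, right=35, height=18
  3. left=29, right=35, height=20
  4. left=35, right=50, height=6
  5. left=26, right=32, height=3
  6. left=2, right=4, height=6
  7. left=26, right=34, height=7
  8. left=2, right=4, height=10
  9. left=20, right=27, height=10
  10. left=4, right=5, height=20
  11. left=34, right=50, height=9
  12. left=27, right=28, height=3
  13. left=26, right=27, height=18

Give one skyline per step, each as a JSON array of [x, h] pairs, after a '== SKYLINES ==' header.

== SKYLINES ==
[[26,18],[34,0]]
[[26,18],[35,0]]
[[26,18],[29,20],[35,0]]
[[26,18],[29,20],[35,6],[50,0]]
[[26,18],[29,20],[35,6],[50,0]]
[[2,6],[4,0],[26,18],[29,20],[35,6],[50,0]]
[[2,6],[4,0],[26,18],[29,20],[35,6],[50,0]]
[[2,10],[4,0],[26,18],[29,20],[35,6],[50,0]]
[[2,10],[4,0],[20,10],[26,18],[29,20],[35,6],[50,0]]
[[2,10],[4,20],[5,0],[20,10],[26,18],[29,20],[35,6],[50,0]]
[[2,10],[4,20],[5,0],[20,10],[26,18],[29,20],[35,9],[50,0]]
[[2,10],[4,20],[5,0],[20,10],[26,18],[29,20],[35,9],[50,0]]
[[2,10],[4,20],[5,0],[20,10],[26,18],[29,20],[35,9],[50,0]]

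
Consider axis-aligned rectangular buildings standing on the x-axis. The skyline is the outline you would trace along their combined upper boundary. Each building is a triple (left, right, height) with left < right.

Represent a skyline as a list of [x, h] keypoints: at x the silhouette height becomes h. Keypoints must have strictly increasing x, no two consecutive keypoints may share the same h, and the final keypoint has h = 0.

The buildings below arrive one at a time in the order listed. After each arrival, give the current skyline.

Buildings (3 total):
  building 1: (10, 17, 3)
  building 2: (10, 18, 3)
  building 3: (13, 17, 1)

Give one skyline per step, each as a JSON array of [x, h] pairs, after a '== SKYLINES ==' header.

== SKYLINES ==
[[10,3],[17,0]]
[[10,3],[18,0]]
[[10,3],[18,0]]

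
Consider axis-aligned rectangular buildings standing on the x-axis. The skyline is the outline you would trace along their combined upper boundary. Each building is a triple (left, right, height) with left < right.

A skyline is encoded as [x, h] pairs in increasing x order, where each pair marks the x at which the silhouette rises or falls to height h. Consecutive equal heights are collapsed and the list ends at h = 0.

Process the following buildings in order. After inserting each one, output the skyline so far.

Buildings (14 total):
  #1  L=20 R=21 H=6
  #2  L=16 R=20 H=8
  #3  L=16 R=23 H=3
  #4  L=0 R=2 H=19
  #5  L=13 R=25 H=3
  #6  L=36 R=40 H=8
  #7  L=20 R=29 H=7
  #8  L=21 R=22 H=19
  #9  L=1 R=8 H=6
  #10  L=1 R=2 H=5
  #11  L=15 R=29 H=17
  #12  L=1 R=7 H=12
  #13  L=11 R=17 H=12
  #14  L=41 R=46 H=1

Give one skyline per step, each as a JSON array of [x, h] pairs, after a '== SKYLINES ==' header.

== SKYLINES ==
[[20,6],[21,0]]
[[16,8],[20,6],[21,0]]
[[16,8],[20,6],[21,3],[23,0]]
[[0,19],[2,0],[16,8],[20,6],[21,3],[23,0]]
[[0,19],[2,0],[13,3],[16,8],[20,6],[21,3],[25,0]]
[[0,19],[2,0],[13,3],[16,8],[20,6],[21,3],[25,0],[36,8],[40,0]]
[[0,19],[2,0],[13,3],[16,8],[20,7],[29,0],[36,8],[40,0]]
[[0,19],[2,0],[13,3],[16,8],[20,7],[21,19],[22,7],[29,0],[36,8],[40,0]]
[[0,19],[2,6],[8,0],[13,3],[16,8],[20,7],[21,19],[22,7],[29,0],[36,8],[40,0]]
[[0,19],[2,6],[8,0],[13,3],[16,8],[20,7],[21,19],[22,7],[29,0],[36,8],[40,0]]
[[0,19],[2,6],[8,0],[13,3],[15,17],[21,19],[22,17],[29,0],[36,8],[40,0]]
[[0,19],[2,12],[7,6],[8,0],[13,3],[15,17],[21,19],[22,17],[29,0],[36,8],[40,0]]
[[0,19],[2,12],[7,6],[8,0],[11,12],[15,17],[21,19],[22,17],[29,0],[36,8],[40,0]]
[[0,19],[2,12],[7,6],[8,0],[11,12],[15,17],[21,19],[22,17],[29,0],[36,8],[40,0],[41,1],[46,0]]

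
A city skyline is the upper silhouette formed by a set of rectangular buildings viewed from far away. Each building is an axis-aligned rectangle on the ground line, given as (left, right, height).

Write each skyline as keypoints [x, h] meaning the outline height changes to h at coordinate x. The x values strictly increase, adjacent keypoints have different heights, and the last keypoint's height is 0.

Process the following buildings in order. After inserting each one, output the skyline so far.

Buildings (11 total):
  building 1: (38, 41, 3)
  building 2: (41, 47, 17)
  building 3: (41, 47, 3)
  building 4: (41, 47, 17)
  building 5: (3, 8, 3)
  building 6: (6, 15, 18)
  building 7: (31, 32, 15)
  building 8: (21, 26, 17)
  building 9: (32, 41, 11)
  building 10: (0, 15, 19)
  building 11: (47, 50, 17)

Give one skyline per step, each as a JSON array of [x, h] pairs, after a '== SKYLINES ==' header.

== SKYLINES ==
[[38,3],[41,0]]
[[38,3],[41,17],[47,0]]
[[38,3],[41,17],[47,0]]
[[38,3],[41,17],[47,0]]
[[3,3],[8,0],[38,3],[41,17],[47,0]]
[[3,3],[6,18],[15,0],[38,3],[41,17],[47,0]]
[[3,3],[6,18],[15,0],[31,15],[32,0],[38,3],[41,17],[47,0]]
[[3,3],[6,18],[15,0],[21,17],[26,0],[31,15],[32,0],[38,3],[41,17],[47,0]]
[[3,3],[6,18],[15,0],[21,17],[26,0],[31,15],[32,11],[41,17],[47,0]]
[[0,19],[15,0],[21,17],[26,0],[31,15],[32,11],[41,17],[47,0]]
[[0,19],[15,0],[21,17],[26,0],[31,15],[32,11],[41,17],[50,0]]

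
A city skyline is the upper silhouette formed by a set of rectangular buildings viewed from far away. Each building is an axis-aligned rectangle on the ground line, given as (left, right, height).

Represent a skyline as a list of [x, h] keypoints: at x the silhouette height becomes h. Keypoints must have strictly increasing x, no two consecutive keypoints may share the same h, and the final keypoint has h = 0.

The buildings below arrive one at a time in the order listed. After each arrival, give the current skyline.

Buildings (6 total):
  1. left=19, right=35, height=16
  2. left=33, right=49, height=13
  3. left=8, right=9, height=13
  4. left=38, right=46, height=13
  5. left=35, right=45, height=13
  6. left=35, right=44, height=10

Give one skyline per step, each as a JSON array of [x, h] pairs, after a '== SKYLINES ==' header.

== SKYLINES ==
[[19,16],[35,0]]
[[19,16],[35,13],[49,0]]
[[8,13],[9,0],[19,16],[35,13],[49,0]]
[[8,13],[9,0],[19,16],[35,13],[49,0]]
[[8,13],[9,0],[19,16],[35,13],[49,0]]
[[8,13],[9,0],[19,16],[35,13],[49,0]]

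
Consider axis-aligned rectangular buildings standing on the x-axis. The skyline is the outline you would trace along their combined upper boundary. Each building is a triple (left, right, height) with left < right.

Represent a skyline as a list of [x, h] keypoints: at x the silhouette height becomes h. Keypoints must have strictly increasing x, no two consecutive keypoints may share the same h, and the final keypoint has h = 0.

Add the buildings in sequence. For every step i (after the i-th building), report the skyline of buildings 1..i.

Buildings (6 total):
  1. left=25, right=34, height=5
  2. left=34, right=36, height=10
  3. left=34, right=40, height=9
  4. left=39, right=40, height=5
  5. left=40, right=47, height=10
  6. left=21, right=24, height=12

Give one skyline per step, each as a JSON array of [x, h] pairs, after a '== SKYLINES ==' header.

== SKYLINES ==
[[25,5],[34,0]]
[[25,5],[34,10],[36,0]]
[[25,5],[34,10],[36,9],[40,0]]
[[25,5],[34,10],[36,9],[40,0]]
[[25,5],[34,10],[36,9],[40,10],[47,0]]
[[21,12],[24,0],[25,5],[34,10],[36,9],[40,10],[47,0]]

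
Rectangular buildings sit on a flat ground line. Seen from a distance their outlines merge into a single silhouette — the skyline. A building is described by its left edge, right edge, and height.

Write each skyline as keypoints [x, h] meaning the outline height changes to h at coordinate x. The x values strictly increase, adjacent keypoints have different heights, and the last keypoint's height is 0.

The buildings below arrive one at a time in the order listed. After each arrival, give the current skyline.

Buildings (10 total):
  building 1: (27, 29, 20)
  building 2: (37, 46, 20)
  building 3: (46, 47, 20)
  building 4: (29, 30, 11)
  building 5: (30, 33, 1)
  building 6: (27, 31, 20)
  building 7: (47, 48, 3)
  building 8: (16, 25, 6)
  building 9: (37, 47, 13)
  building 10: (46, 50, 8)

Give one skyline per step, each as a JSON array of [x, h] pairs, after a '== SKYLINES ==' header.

== SKYLINES ==
[[27,20],[29,0]]
[[27,20],[29,0],[37,20],[46,0]]
[[27,20],[29,0],[37,20],[47,0]]
[[27,20],[29,11],[30,0],[37,20],[47,0]]
[[27,20],[29,11],[30,1],[33,0],[37,20],[47,0]]
[[27,20],[31,1],[33,0],[37,20],[47,0]]
[[27,20],[31,1],[33,0],[37,20],[47,3],[48,0]]
[[16,6],[25,0],[27,20],[31,1],[33,0],[37,20],[47,3],[48,0]]
[[16,6],[25,0],[27,20],[31,1],[33,0],[37,20],[47,3],[48,0]]
[[16,6],[25,0],[27,20],[31,1],[33,0],[37,20],[47,8],[50,0]]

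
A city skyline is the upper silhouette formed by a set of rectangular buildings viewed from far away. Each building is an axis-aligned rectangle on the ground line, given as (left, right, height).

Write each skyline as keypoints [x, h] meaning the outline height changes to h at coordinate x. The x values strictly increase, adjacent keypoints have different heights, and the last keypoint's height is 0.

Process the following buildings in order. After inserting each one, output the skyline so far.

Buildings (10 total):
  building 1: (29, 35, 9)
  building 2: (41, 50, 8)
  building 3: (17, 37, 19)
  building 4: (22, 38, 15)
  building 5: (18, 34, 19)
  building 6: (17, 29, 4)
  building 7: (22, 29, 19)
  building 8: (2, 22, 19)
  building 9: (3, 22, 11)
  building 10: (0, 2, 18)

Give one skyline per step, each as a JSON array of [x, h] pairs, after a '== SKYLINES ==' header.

== SKYLINES ==
[[29,9],[35,0]]
[[29,9],[35,0],[41,8],[50,0]]
[[17,19],[37,0],[41,8],[50,0]]
[[17,19],[37,15],[38,0],[41,8],[50,0]]
[[17,19],[37,15],[38,0],[41,8],[50,0]]
[[17,19],[37,15],[38,0],[41,8],[50,0]]
[[17,19],[37,15],[38,0],[41,8],[50,0]]
[[2,19],[37,15],[38,0],[41,8],[50,0]]
[[2,19],[37,15],[38,0],[41,8],[50,0]]
[[0,18],[2,19],[37,15],[38,0],[41,8],[50,0]]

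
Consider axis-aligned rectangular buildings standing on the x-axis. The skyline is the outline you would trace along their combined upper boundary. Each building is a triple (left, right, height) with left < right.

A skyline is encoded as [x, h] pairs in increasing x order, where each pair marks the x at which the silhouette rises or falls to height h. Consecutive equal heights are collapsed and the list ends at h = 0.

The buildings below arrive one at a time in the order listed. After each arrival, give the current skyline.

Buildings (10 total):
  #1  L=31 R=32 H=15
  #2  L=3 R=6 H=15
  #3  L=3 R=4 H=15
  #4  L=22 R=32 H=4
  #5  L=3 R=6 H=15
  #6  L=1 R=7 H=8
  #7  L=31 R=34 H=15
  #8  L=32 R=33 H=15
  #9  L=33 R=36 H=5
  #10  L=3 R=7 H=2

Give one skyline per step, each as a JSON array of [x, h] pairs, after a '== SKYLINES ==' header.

== SKYLINES ==
[[31,15],[32,0]]
[[3,15],[6,0],[31,15],[32,0]]
[[3,15],[6,0],[31,15],[32,0]]
[[3,15],[6,0],[22,4],[31,15],[32,0]]
[[3,15],[6,0],[22,4],[31,15],[32,0]]
[[1,8],[3,15],[6,8],[7,0],[22,4],[31,15],[32,0]]
[[1,8],[3,15],[6,8],[7,0],[22,4],[31,15],[34,0]]
[[1,8],[3,15],[6,8],[7,0],[22,4],[31,15],[34,0]]
[[1,8],[3,15],[6,8],[7,0],[22,4],[31,15],[34,5],[36,0]]
[[1,8],[3,15],[6,8],[7,0],[22,4],[31,15],[34,5],[36,0]]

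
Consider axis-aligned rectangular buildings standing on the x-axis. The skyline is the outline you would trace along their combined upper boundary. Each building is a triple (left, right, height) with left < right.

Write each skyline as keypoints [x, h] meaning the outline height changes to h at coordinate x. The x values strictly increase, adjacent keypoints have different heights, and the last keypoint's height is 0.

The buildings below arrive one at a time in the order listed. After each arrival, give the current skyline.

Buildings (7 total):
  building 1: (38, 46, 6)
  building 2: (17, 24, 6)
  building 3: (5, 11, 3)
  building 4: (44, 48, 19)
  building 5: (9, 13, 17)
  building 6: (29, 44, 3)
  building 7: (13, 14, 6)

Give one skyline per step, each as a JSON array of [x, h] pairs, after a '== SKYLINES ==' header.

== SKYLINES ==
[[38,6],[46,0]]
[[17,6],[24,0],[38,6],[46,0]]
[[5,3],[11,0],[17,6],[24,0],[38,6],[46,0]]
[[5,3],[11,0],[17,6],[24,0],[38,6],[44,19],[48,0]]
[[5,3],[9,17],[13,0],[17,6],[24,0],[38,6],[44,19],[48,0]]
[[5,3],[9,17],[13,0],[17,6],[24,0],[29,3],[38,6],[44,19],[48,0]]
[[5,3],[9,17],[13,6],[14,0],[17,6],[24,0],[29,3],[38,6],[44,19],[48,0]]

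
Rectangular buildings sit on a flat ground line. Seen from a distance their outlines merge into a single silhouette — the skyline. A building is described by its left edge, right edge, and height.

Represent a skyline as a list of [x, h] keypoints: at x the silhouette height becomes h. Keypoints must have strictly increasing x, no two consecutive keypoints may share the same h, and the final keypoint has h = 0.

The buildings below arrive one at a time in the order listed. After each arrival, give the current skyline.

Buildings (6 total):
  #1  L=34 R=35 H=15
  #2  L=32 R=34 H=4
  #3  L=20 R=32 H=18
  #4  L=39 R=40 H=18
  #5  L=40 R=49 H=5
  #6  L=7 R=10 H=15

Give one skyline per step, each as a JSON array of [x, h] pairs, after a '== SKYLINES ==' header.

== SKYLINES ==
[[34,15],[35,0]]
[[32,4],[34,15],[35,0]]
[[20,18],[32,4],[34,15],[35,0]]
[[20,18],[32,4],[34,15],[35,0],[39,18],[40,0]]
[[20,18],[32,4],[34,15],[35,0],[39,18],[40,5],[49,0]]
[[7,15],[10,0],[20,18],[32,4],[34,15],[35,0],[39,18],[40,5],[49,0]]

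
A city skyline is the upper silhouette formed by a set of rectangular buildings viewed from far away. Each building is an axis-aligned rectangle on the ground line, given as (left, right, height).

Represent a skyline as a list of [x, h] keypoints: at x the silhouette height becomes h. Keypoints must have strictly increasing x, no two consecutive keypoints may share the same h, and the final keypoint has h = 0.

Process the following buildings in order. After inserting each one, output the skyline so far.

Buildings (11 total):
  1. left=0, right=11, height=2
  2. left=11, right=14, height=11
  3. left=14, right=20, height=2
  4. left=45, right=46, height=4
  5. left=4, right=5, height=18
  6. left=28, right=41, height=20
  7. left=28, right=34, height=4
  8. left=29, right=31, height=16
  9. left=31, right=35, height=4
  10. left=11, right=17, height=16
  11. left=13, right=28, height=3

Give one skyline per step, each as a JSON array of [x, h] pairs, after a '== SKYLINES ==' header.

== SKYLINES ==
[[0,2],[11,0]]
[[0,2],[11,11],[14,0]]
[[0,2],[11,11],[14,2],[20,0]]
[[0,2],[11,11],[14,2],[20,0],[45,4],[46,0]]
[[0,2],[4,18],[5,2],[11,11],[14,2],[20,0],[45,4],[46,0]]
[[0,2],[4,18],[5,2],[11,11],[14,2],[20,0],[28,20],[41,0],[45,4],[46,0]]
[[0,2],[4,18],[5,2],[11,11],[14,2],[20,0],[28,20],[41,0],[45,4],[46,0]]
[[0,2],[4,18],[5,2],[11,11],[14,2],[20,0],[28,20],[41,0],[45,4],[46,0]]
[[0,2],[4,18],[5,2],[11,11],[14,2],[20,0],[28,20],[41,0],[45,4],[46,0]]
[[0,2],[4,18],[5,2],[11,16],[17,2],[20,0],[28,20],[41,0],[45,4],[46,0]]
[[0,2],[4,18],[5,2],[11,16],[17,3],[28,20],[41,0],[45,4],[46,0]]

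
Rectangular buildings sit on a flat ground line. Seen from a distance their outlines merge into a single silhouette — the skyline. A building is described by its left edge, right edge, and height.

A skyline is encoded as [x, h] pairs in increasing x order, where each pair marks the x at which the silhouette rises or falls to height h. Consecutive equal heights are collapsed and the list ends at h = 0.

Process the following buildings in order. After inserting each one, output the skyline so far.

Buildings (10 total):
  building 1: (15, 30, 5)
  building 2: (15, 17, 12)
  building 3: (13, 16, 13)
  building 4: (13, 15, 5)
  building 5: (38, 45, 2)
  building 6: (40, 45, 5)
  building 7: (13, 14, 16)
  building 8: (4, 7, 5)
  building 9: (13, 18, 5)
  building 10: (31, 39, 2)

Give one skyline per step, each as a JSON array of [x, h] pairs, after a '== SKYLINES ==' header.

== SKYLINES ==
[[15,5],[30,0]]
[[15,12],[17,5],[30,0]]
[[13,13],[16,12],[17,5],[30,0]]
[[13,13],[16,12],[17,5],[30,0]]
[[13,13],[16,12],[17,5],[30,0],[38,2],[45,0]]
[[13,13],[16,12],[17,5],[30,0],[38,2],[40,5],[45,0]]
[[13,16],[14,13],[16,12],[17,5],[30,0],[38,2],[40,5],[45,0]]
[[4,5],[7,0],[13,16],[14,13],[16,12],[17,5],[30,0],[38,2],[40,5],[45,0]]
[[4,5],[7,0],[13,16],[14,13],[16,12],[17,5],[30,0],[38,2],[40,5],[45,0]]
[[4,5],[7,0],[13,16],[14,13],[16,12],[17,5],[30,0],[31,2],[40,5],[45,0]]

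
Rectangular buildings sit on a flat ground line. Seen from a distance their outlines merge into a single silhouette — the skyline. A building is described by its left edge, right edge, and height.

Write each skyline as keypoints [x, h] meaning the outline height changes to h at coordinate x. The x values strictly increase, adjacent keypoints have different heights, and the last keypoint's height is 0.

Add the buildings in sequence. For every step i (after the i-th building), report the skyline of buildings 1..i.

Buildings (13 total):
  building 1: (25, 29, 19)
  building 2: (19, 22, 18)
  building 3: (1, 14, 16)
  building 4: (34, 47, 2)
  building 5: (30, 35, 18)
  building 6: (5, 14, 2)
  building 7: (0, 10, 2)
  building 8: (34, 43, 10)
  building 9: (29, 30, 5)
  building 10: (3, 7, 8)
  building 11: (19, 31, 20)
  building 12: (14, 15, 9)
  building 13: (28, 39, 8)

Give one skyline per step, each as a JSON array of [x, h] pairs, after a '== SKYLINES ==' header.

== SKYLINES ==
[[25,19],[29,0]]
[[19,18],[22,0],[25,19],[29,0]]
[[1,16],[14,0],[19,18],[22,0],[25,19],[29,0]]
[[1,16],[14,0],[19,18],[22,0],[25,19],[29,0],[34,2],[47,0]]
[[1,16],[14,0],[19,18],[22,0],[25,19],[29,0],[30,18],[35,2],[47,0]]
[[1,16],[14,0],[19,18],[22,0],[25,19],[29,0],[30,18],[35,2],[47,0]]
[[0,2],[1,16],[14,0],[19,18],[22,0],[25,19],[29,0],[30,18],[35,2],[47,0]]
[[0,2],[1,16],[14,0],[19,18],[22,0],[25,19],[29,0],[30,18],[35,10],[43,2],[47,0]]
[[0,2],[1,16],[14,0],[19,18],[22,0],[25,19],[29,5],[30,18],[35,10],[43,2],[47,0]]
[[0,2],[1,16],[14,0],[19,18],[22,0],[25,19],[29,5],[30,18],[35,10],[43,2],[47,0]]
[[0,2],[1,16],[14,0],[19,20],[31,18],[35,10],[43,2],[47,0]]
[[0,2],[1,16],[14,9],[15,0],[19,20],[31,18],[35,10],[43,2],[47,0]]
[[0,2],[1,16],[14,9],[15,0],[19,20],[31,18],[35,10],[43,2],[47,0]]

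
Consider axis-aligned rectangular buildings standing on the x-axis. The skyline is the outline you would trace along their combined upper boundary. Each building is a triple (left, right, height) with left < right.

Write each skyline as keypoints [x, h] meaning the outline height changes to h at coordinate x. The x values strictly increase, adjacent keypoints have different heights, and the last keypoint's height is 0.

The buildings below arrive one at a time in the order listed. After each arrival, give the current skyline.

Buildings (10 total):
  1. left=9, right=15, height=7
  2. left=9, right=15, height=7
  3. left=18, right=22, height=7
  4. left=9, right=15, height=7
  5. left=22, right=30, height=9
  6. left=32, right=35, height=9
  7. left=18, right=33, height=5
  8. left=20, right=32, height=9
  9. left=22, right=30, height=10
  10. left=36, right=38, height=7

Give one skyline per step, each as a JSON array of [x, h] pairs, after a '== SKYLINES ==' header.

== SKYLINES ==
[[9,7],[15,0]]
[[9,7],[15,0]]
[[9,7],[15,0],[18,7],[22,0]]
[[9,7],[15,0],[18,7],[22,0]]
[[9,7],[15,0],[18,7],[22,9],[30,0]]
[[9,7],[15,0],[18,7],[22,9],[30,0],[32,9],[35,0]]
[[9,7],[15,0],[18,7],[22,9],[30,5],[32,9],[35,0]]
[[9,7],[15,0],[18,7],[20,9],[35,0]]
[[9,7],[15,0],[18,7],[20,9],[22,10],[30,9],[35,0]]
[[9,7],[15,0],[18,7],[20,9],[22,10],[30,9],[35,0],[36,7],[38,0]]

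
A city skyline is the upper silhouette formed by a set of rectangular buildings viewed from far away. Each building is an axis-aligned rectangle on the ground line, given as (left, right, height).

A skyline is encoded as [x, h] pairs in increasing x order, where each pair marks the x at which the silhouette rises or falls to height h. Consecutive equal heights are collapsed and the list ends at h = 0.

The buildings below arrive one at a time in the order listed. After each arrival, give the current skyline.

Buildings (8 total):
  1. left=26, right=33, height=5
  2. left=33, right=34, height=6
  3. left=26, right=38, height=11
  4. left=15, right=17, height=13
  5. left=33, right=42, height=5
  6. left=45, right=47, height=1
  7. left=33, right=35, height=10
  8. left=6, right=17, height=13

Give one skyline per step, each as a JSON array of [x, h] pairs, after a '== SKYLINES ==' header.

== SKYLINES ==
[[26,5],[33,0]]
[[26,5],[33,6],[34,0]]
[[26,11],[38,0]]
[[15,13],[17,0],[26,11],[38,0]]
[[15,13],[17,0],[26,11],[38,5],[42,0]]
[[15,13],[17,0],[26,11],[38,5],[42,0],[45,1],[47,0]]
[[15,13],[17,0],[26,11],[38,5],[42,0],[45,1],[47,0]]
[[6,13],[17,0],[26,11],[38,5],[42,0],[45,1],[47,0]]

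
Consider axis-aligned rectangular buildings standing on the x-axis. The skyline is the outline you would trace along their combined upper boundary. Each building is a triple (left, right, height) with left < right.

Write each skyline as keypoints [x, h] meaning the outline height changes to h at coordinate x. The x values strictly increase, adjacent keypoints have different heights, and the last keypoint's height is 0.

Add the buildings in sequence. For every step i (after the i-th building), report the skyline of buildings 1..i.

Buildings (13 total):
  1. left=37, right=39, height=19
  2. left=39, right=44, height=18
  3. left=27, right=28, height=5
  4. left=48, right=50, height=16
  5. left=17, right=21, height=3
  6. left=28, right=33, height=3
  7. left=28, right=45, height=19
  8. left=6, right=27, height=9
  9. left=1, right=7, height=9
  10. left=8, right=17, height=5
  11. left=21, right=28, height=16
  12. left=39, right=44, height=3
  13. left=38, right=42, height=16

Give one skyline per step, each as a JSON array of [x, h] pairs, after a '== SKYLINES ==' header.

== SKYLINES ==
[[37,19],[39,0]]
[[37,19],[39,18],[44,0]]
[[27,5],[28,0],[37,19],[39,18],[44,0]]
[[27,5],[28,0],[37,19],[39,18],[44,0],[48,16],[50,0]]
[[17,3],[21,0],[27,5],[28,0],[37,19],[39,18],[44,0],[48,16],[50,0]]
[[17,3],[21,0],[27,5],[28,3],[33,0],[37,19],[39,18],[44,0],[48,16],[50,0]]
[[17,3],[21,0],[27,5],[28,19],[45,0],[48,16],[50,0]]
[[6,9],[27,5],[28,19],[45,0],[48,16],[50,0]]
[[1,9],[27,5],[28,19],[45,0],[48,16],[50,0]]
[[1,9],[27,5],[28,19],[45,0],[48,16],[50,0]]
[[1,9],[21,16],[28,19],[45,0],[48,16],[50,0]]
[[1,9],[21,16],[28,19],[45,0],[48,16],[50,0]]
[[1,9],[21,16],[28,19],[45,0],[48,16],[50,0]]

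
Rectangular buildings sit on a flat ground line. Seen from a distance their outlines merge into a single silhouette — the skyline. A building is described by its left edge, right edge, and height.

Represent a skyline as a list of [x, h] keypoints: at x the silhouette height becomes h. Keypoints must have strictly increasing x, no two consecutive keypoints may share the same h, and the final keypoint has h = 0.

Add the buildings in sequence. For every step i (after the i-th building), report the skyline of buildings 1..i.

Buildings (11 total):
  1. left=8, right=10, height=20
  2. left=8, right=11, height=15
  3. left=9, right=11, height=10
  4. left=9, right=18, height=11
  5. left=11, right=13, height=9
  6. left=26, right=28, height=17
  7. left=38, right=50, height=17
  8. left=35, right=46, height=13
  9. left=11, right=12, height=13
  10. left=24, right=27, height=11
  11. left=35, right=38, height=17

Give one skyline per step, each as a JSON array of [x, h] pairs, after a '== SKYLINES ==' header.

== SKYLINES ==
[[8,20],[10,0]]
[[8,20],[10,15],[11,0]]
[[8,20],[10,15],[11,0]]
[[8,20],[10,15],[11,11],[18,0]]
[[8,20],[10,15],[11,11],[18,0]]
[[8,20],[10,15],[11,11],[18,0],[26,17],[28,0]]
[[8,20],[10,15],[11,11],[18,0],[26,17],[28,0],[38,17],[50,0]]
[[8,20],[10,15],[11,11],[18,0],[26,17],[28,0],[35,13],[38,17],[50,0]]
[[8,20],[10,15],[11,13],[12,11],[18,0],[26,17],[28,0],[35,13],[38,17],[50,0]]
[[8,20],[10,15],[11,13],[12,11],[18,0],[24,11],[26,17],[28,0],[35,13],[38,17],[50,0]]
[[8,20],[10,15],[11,13],[12,11],[18,0],[24,11],[26,17],[28,0],[35,17],[50,0]]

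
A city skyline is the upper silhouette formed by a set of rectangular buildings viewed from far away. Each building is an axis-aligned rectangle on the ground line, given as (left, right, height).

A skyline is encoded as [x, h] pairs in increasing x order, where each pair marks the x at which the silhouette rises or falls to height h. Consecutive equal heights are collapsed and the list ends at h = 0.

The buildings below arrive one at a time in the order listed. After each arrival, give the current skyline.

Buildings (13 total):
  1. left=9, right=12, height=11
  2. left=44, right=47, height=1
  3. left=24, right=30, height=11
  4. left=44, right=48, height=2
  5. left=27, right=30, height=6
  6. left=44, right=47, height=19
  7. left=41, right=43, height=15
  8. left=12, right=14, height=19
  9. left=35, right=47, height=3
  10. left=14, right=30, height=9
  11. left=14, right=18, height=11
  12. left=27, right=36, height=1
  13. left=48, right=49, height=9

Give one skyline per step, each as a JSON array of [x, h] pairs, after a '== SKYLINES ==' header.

== SKYLINES ==
[[9,11],[12,0]]
[[9,11],[12,0],[44,1],[47,0]]
[[9,11],[12,0],[24,11],[30,0],[44,1],[47,0]]
[[9,11],[12,0],[24,11],[30,0],[44,2],[48,0]]
[[9,11],[12,0],[24,11],[30,0],[44,2],[48,0]]
[[9,11],[12,0],[24,11],[30,0],[44,19],[47,2],[48,0]]
[[9,11],[12,0],[24,11],[30,0],[41,15],[43,0],[44,19],[47,2],[48,0]]
[[9,11],[12,19],[14,0],[24,11],[30,0],[41,15],[43,0],[44,19],[47,2],[48,0]]
[[9,11],[12,19],[14,0],[24,11],[30,0],[35,3],[41,15],[43,3],[44,19],[47,2],[48,0]]
[[9,11],[12,19],[14,9],[24,11],[30,0],[35,3],[41,15],[43,3],[44,19],[47,2],[48,0]]
[[9,11],[12,19],[14,11],[18,9],[24,11],[30,0],[35,3],[41,15],[43,3],[44,19],[47,2],[48,0]]
[[9,11],[12,19],[14,11],[18,9],[24,11],[30,1],[35,3],[41,15],[43,3],[44,19],[47,2],[48,0]]
[[9,11],[12,19],[14,11],[18,9],[24,11],[30,1],[35,3],[41,15],[43,3],[44,19],[47,2],[48,9],[49,0]]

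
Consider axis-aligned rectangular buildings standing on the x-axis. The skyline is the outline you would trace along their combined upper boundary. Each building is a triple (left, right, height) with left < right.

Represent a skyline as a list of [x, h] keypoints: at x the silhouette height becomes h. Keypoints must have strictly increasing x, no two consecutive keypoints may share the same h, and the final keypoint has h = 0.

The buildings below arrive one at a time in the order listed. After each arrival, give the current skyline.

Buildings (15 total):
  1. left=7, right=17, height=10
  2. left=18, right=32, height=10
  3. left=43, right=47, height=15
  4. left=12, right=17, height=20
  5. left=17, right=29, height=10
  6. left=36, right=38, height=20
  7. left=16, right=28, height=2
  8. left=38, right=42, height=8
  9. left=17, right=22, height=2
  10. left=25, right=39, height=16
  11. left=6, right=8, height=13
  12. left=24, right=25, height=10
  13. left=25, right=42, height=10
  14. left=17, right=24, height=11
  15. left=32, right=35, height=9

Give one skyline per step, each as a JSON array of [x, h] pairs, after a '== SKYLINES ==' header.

== SKYLINES ==
[[7,10],[17,0]]
[[7,10],[17,0],[18,10],[32,0]]
[[7,10],[17,0],[18,10],[32,0],[43,15],[47,0]]
[[7,10],[12,20],[17,0],[18,10],[32,0],[43,15],[47,0]]
[[7,10],[12,20],[17,10],[32,0],[43,15],[47,0]]
[[7,10],[12,20],[17,10],[32,0],[36,20],[38,0],[43,15],[47,0]]
[[7,10],[12,20],[17,10],[32,0],[36,20],[38,0],[43,15],[47,0]]
[[7,10],[12,20],[17,10],[32,0],[36,20],[38,8],[42,0],[43,15],[47,0]]
[[7,10],[12,20],[17,10],[32,0],[36,20],[38,8],[42,0],[43,15],[47,0]]
[[7,10],[12,20],[17,10],[25,16],[36,20],[38,16],[39,8],[42,0],[43,15],[47,0]]
[[6,13],[8,10],[12,20],[17,10],[25,16],[36,20],[38,16],[39,8],[42,0],[43,15],[47,0]]
[[6,13],[8,10],[12,20],[17,10],[25,16],[36,20],[38,16],[39,8],[42,0],[43,15],[47,0]]
[[6,13],[8,10],[12,20],[17,10],[25,16],[36,20],[38,16],[39,10],[42,0],[43,15],[47,0]]
[[6,13],[8,10],[12,20],[17,11],[24,10],[25,16],[36,20],[38,16],[39,10],[42,0],[43,15],[47,0]]
[[6,13],[8,10],[12,20],[17,11],[24,10],[25,16],[36,20],[38,16],[39,10],[42,0],[43,15],[47,0]]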